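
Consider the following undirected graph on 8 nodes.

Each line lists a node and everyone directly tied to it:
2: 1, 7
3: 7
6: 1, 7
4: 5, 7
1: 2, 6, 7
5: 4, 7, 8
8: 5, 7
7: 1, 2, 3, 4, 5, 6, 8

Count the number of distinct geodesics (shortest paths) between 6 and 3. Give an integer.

1

The shortest distance is 2, and the only length-2 path is 6–7–3. So there is exactly 1 shortest path.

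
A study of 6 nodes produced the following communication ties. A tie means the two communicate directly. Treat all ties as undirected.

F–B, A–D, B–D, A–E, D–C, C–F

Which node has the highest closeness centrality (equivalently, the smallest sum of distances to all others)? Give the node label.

D

Farness (sum of distances to all others) for each node — A:9, B:9, C:9, D:7, E:13, F:11.
The smallest farness is 7, for D, so D has the highest closeness.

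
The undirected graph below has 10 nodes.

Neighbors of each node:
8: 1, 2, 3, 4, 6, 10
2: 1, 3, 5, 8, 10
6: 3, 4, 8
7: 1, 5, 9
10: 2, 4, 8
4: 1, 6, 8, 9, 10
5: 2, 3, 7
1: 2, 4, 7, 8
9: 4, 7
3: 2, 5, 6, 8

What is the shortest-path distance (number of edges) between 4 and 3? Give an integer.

2

One shortest route is 4 – 8 – 3, which uses 2 edges, and 4 and 3 are not directly tied, so nothing shorter exists. So d(4,3) = 2.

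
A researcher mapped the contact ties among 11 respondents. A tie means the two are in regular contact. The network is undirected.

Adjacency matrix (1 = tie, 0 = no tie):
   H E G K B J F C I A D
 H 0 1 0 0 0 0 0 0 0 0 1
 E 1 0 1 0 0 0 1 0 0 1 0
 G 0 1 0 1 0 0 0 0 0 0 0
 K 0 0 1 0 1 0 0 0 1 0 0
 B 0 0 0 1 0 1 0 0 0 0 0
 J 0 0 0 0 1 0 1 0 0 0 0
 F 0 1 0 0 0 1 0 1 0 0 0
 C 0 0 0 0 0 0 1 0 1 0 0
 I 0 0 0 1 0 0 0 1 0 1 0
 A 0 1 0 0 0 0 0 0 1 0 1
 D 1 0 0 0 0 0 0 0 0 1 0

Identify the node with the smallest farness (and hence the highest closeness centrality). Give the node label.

E

Farness (sum of distances to all others) for each node — A:19, B:25, C:22, D:26, E:17, F:19, G:21, H:24, I:19, J:24, K:20.
The smallest farness is 17, for E, so E has the highest closeness.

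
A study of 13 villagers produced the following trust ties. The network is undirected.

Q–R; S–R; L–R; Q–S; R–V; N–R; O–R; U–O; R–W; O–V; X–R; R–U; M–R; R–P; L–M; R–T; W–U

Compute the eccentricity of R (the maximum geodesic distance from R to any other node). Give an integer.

Distances from R: L:1, M:1, N:1, O:1, P:1, Q:1, S:1, T:1, U:1, V:1, W:1, X:1.
The largest is 1 (to Q, W, V, L, U, X, P, S, T, M, N, and O), so the eccentricity of R is 1.

1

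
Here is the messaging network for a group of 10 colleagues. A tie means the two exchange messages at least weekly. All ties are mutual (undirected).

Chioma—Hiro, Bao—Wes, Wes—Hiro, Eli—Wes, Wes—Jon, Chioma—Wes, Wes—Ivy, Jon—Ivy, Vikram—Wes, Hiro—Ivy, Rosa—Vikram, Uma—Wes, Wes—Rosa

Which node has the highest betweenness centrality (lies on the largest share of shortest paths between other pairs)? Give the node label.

Wes

Unnormalized betweenness of each node: Bao:0, Chioma:0, Eli:0, Hiro:1/2, Ivy:1/2, Jon:0, Rosa:0, Uma:0, Vikram:0, Wes:31.
Wes has the largest value, 31, making it the main broker — the node through which the most shortest paths run.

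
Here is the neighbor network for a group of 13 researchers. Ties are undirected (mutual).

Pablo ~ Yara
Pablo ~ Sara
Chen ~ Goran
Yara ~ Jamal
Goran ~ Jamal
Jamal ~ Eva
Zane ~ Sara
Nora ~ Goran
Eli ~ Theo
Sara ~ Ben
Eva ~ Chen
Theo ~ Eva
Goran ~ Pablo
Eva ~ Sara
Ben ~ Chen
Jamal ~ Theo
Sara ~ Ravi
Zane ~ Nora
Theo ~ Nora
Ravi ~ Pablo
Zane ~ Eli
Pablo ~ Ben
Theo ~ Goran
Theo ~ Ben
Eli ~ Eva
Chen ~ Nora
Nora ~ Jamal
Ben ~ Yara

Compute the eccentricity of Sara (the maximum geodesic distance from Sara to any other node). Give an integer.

2

Distances from Sara: Ben:1, Chen:2, Eli:2, Eva:1, Goran:2, Jamal:2, Nora:2, Pablo:1, Ravi:1, Theo:2, Yara:2, Zane:1.
The largest is 2 (to Jamal, Theo, Chen, Eli, Nora, Goran, and Yara), so the eccentricity of Sara is 2.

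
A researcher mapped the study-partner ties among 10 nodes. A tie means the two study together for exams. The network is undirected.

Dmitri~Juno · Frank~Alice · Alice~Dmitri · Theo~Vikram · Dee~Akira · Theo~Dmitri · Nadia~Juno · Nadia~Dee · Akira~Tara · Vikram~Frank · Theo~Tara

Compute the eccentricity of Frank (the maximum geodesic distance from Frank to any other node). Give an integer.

Distances from Frank: Akira:4, Alice:1, Dee:5, Dmitri:2, Juno:3, Nadia:4, Tara:3, Theo:2, Vikram:1.
The largest is 5 (to Dee), so the eccentricity of Frank is 5.

5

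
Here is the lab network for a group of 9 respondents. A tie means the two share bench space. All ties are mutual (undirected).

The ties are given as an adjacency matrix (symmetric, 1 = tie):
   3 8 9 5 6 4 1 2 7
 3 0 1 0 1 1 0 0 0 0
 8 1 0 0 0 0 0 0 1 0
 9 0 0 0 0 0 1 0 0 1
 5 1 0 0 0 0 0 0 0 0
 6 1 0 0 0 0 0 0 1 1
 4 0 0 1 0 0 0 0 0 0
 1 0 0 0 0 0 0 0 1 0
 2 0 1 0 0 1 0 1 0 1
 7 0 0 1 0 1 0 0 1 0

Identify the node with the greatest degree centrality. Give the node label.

Degrees — 1:1, 2:4, 3:3, 4:1, 5:1, 6:3, 7:3, 8:2, 9:2.
The maximum is 4, attained only by 2.

2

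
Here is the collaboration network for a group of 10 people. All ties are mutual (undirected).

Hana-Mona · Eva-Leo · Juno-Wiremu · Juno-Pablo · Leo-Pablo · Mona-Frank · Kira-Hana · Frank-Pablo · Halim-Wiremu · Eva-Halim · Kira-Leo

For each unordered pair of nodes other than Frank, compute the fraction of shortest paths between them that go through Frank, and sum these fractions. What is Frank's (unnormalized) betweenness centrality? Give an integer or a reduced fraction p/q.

Pairs whose geodesics pass through Frank — Eva–Mona: 1/2; Leo–Mona: 1/2; Hana–Pablo: 1/2; Hana–Juno: 1/2; Hana–Wiremu: 1/3; Mona–Pablo: 1; Mona–Juno: 1; Mona–Wiremu: 1; Mona–Halim: 2/3.
All other pairs contribute 0.
Summing the contributions gives betweenness(Frank) = 6.

6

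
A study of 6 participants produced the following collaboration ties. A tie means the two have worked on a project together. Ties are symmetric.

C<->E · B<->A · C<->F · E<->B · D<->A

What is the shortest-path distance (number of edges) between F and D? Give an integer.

One shortest route is F – C – E – B – A – D, which uses 5 edges, and at distance 4 from F we only reach {A}, which does not include D. So d(F,D) = 5.

5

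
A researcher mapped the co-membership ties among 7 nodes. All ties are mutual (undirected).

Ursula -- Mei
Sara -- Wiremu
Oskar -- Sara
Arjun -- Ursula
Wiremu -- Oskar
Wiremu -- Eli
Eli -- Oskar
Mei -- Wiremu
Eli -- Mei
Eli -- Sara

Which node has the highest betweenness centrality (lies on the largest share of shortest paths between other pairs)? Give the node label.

Unnormalized betweenness of each node: Arjun:0, Eli:3, Mei:8, Oskar:0, Sara:0, Ursula:5, Wiremu:3.
Mei has the largest value, 8, making it the main broker — the node through which the most shortest paths run.

Mei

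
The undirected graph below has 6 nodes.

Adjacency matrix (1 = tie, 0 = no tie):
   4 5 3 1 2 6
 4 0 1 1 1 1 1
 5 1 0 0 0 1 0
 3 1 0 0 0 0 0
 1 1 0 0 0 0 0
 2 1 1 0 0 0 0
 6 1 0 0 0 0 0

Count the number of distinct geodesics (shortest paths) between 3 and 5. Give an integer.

1

The shortest distance is 2, and the only length-2 path is 3–4–5. So there is exactly 1 shortest path.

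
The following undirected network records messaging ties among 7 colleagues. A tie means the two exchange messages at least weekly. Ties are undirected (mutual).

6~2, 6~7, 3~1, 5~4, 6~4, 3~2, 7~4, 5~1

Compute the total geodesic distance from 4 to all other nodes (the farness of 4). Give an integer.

10

Distances from 4: 1:2, 2:2, 3:3, 5:1, 6:1, 7:1.
Sum = 2 + 2 + 3 + 1 + 1 + 1 = 10.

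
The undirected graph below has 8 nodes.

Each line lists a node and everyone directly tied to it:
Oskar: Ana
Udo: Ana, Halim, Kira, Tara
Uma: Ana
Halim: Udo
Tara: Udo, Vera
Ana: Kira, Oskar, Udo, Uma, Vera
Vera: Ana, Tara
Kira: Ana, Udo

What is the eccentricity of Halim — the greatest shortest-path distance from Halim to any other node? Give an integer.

Distances from Halim: Ana:2, Kira:2, Oskar:3, Tara:2, Udo:1, Uma:3, Vera:3.
The largest is 3 (to Vera, Uma, and Oskar), so the eccentricity of Halim is 3.

3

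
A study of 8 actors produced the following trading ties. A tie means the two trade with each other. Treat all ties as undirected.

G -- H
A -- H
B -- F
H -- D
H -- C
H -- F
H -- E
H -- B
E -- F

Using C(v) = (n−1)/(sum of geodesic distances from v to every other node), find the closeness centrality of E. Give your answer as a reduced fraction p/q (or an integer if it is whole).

7/12

Distances from E: A:2, B:2, C:2, D:2, F:1, G:2, H:1. Sum = 12.
n = 8, so closeness = 7/12.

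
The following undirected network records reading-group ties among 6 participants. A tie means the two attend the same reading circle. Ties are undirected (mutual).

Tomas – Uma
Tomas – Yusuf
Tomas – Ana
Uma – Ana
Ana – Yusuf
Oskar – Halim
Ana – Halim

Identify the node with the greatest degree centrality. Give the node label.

Degrees — Ana:4, Halim:2, Oskar:1, Tomas:3, Uma:2, Yusuf:2.
The maximum is 4, attained only by Ana.

Ana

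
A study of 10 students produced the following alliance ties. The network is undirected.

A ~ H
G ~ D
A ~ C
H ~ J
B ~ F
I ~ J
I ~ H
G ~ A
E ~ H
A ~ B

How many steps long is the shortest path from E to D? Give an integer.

4

One shortest route is E – H – A – G – D, which uses 4 edges, and at distance 3 from E we only reach {B, C, G}, which does not include D. So d(E,D) = 4.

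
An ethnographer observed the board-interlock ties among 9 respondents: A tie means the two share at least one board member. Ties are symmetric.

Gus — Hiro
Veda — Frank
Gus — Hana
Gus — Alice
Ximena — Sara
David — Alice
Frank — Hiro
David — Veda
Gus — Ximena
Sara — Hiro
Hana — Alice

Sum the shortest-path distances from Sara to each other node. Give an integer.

19

Distances from Sara: Alice:3, David:4, Frank:2, Gus:2, Hana:3, Hiro:1, Veda:3, Ximena:1.
Sum = 3 + 4 + 2 + 2 + 3 + 1 + 3 + 1 = 19.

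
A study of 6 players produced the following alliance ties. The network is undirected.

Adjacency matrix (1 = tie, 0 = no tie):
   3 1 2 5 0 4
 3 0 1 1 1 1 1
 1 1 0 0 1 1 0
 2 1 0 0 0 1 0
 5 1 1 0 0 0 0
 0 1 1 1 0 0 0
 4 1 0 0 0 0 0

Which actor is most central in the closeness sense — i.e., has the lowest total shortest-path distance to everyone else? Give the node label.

3

Farness (sum of distances to all others) for each node — 0:7, 1:7, 2:8, 3:5, 4:9, 5:8.
The smallest farness is 5, for 3, so 3 has the highest closeness.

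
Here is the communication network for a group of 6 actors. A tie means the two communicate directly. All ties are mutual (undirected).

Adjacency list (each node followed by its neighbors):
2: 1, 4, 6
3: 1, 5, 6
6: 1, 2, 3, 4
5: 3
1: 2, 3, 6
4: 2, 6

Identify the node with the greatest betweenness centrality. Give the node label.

Unnormalized betweenness of each node: 1:1, 2:1/2, 3:4, 4:0, 5:0, 6:7/2.
3 has the largest value, 4, making it the main broker — the node through which the most shortest paths run.

3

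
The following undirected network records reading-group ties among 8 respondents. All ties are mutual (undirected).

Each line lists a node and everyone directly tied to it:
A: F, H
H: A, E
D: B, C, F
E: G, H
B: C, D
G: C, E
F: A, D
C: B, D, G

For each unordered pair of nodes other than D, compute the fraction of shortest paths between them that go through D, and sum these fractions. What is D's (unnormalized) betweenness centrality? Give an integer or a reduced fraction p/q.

11/2

Pairs whose geodesics pass through D — A–C: 1; A–B: 1; H–B: 1/2; G–F: 1; C–F: 1; B–F: 1.
All other pairs contribute 0.
Summing the contributions gives betweenness(D) = 11/2.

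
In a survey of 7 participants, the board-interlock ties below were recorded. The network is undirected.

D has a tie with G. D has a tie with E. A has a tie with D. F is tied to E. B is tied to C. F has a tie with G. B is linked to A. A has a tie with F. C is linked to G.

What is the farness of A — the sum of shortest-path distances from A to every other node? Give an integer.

Distances from A: B:1, C:2, D:1, E:2, F:1, G:2.
Sum = 1 + 2 + 1 + 2 + 1 + 2 = 9.

9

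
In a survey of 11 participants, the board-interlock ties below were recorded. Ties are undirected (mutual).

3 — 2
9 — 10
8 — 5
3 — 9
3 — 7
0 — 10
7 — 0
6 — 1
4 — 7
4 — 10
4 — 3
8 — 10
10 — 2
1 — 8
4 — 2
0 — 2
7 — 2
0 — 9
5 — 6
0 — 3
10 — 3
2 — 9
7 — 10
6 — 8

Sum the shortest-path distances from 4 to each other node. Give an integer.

Distances from 4: 0:2, 1:3, 2:1, 3:1, 5:3, 6:3, 7:1, 8:2, 9:2, 10:1.
Sum = 2 + 3 + 1 + 1 + 3 + 3 + 1 + 2 + 2 + 1 = 19.

19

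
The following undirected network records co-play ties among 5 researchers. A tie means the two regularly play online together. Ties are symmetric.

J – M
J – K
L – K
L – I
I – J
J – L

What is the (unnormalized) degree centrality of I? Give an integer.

2

I is directly tied to J and L. That is 2 neighbors, so the degree of I is 2.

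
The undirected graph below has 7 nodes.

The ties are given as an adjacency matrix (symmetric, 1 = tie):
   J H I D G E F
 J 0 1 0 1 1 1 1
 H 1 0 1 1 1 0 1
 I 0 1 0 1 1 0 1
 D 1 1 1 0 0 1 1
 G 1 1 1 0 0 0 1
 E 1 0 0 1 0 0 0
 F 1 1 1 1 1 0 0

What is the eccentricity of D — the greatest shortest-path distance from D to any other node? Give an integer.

2

Distances from D: E:1, F:1, G:2, H:1, I:1, J:1.
The largest is 2 (to G), so the eccentricity of D is 2.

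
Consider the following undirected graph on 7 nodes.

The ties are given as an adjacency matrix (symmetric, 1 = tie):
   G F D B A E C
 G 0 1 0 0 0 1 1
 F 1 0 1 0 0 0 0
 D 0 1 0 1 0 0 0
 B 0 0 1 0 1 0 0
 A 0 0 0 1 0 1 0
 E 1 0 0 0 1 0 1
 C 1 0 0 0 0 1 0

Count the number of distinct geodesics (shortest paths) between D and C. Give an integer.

The shortest distance is 3, and the only length-3 path is D–F–G–C. So there is exactly 1 shortest path.

1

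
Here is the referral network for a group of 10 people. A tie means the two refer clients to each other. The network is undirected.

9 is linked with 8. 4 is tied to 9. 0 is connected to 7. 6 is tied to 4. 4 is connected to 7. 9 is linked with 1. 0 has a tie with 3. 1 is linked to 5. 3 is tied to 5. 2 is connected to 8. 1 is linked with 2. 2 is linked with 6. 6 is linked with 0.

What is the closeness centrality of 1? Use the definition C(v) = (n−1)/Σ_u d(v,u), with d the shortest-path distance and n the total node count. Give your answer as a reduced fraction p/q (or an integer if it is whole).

9/17

Distances from 1: 0:3, 2:1, 3:2, 4:2, 5:1, 6:2, 7:3, 8:2, 9:1. Sum = 17.
n = 10, so closeness = 9/17.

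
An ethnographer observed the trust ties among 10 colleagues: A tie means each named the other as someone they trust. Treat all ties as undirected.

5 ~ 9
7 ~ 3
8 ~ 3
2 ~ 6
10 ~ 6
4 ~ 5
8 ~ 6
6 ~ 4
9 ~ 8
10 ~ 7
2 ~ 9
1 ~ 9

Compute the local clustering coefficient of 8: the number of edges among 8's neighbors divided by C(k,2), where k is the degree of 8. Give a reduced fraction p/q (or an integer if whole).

0

8's neighbors: 3, 6, and 9 (k = 3).
Possible neighbor pairs: C(3,2) = 3. Edges among them: none → e = 0.
Clustering(8) = 0/3 = 0.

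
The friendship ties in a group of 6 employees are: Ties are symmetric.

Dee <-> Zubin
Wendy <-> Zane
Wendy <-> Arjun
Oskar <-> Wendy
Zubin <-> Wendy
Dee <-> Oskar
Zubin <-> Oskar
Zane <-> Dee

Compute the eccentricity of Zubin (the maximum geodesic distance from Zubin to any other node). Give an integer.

2

Distances from Zubin: Arjun:2, Dee:1, Oskar:1, Wendy:1, Zane:2.
The largest is 2 (to Zane and Arjun), so the eccentricity of Zubin is 2.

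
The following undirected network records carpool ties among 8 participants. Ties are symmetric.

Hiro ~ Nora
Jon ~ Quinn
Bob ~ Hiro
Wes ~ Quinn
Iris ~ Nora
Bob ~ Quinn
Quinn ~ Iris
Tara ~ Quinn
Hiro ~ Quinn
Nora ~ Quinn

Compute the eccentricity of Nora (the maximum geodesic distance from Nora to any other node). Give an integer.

2

Distances from Nora: Bob:2, Hiro:1, Iris:1, Jon:2, Quinn:1, Tara:2, Wes:2.
The largest is 2 (to Wes, Tara, Jon, and Bob), so the eccentricity of Nora is 2.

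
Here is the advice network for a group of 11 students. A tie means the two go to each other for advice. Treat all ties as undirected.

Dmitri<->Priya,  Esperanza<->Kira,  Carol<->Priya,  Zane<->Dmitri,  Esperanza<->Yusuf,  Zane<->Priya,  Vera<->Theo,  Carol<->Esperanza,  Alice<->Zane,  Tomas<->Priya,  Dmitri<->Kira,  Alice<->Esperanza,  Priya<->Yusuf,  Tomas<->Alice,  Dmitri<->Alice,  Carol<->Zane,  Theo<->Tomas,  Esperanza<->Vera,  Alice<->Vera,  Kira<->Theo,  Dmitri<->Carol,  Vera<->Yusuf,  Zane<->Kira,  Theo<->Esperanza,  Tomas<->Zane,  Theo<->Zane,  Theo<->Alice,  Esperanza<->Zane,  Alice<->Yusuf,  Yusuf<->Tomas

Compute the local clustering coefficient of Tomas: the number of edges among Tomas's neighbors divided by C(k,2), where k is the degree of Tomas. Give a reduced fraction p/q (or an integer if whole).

3/5

Tomas's neighbors: Alice, Priya, Theo, Yusuf, and Zane (k = 5).
Possible neighbor pairs: C(5,2) = 10. Edges among them: Alice–Theo, Alice–Yusuf, Alice–Zane, Priya–Yusuf, Priya–Zane, Theo–Zane → e = 6.
Clustering(Tomas) = 6/10 = 3/5.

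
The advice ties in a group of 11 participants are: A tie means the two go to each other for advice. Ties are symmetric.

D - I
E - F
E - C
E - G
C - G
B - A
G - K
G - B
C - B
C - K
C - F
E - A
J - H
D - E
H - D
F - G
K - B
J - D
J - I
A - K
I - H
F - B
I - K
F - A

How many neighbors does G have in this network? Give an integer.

5

G is directly tied to B, C, E, F, and K. That is 5 neighbors, so the degree of G is 5.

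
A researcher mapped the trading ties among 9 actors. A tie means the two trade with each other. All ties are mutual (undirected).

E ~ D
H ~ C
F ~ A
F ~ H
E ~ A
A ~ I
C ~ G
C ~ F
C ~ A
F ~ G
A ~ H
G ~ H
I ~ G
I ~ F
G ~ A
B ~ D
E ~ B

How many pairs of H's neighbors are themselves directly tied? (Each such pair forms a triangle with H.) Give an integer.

H's neighbors: A, C, F, and G.
Neighbor pairs that are themselves tied: H–A–C; H–A–F; H–A–G; H–C–F; H–C–G; H–F–G. Each forms one triangle with H, for 6 in total.

6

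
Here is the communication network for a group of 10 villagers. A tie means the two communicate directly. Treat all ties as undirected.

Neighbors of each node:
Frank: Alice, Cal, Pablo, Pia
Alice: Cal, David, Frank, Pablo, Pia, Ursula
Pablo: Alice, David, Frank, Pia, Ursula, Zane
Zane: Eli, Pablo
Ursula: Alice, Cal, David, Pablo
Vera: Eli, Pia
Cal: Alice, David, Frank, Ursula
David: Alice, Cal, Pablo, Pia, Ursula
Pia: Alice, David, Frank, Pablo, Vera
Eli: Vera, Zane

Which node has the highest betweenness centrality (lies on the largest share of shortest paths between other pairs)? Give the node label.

Unnormalized betweenness of each node: Alice:227/84, Cal:7/12, David:89/42, Eli:1, Frank:61/42, Pablo:289/28, Pia:229/28, Ursula:9/14, Vera:41/14, Zane:57/14.
Pablo has the largest value, 289/28, making it the main broker — the node through which the most shortest paths run.

Pablo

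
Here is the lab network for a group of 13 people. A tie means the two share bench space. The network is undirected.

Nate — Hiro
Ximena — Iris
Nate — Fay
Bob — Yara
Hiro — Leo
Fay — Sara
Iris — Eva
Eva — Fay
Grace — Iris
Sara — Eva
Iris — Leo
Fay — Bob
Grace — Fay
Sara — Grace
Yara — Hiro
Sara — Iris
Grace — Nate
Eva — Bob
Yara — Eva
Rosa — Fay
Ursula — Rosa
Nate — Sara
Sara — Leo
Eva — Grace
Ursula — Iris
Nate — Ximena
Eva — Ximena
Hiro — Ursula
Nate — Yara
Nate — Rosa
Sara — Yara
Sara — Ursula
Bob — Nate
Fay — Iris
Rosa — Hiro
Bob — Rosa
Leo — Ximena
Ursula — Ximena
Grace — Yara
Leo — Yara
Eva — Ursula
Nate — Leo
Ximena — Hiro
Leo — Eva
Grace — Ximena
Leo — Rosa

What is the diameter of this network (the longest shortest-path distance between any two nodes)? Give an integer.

Eccentricity of each node (its greatest distance to any other): Bob:2, Eva:2, Fay:2, Grace:2, Hiro:2, Iris:2, Leo:2, Nate:2, Rosa:2, Sara:2, Ursula:2, Ximena:2, Yara:2.
The maximum eccentricity is 2, realized for instance by the pair Bob–Iris via Bob – Eva – Iris. So the diameter is 2.

2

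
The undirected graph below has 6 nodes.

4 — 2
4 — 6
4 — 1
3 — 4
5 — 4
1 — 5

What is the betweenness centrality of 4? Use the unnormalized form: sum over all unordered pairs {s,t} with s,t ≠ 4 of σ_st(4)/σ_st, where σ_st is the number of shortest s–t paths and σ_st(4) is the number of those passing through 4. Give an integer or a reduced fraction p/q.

9

Pairs whose geodesics pass through 4 — 3–5: 1; 3–2: 1; 3–6: 1; 3–1: 1; 5–2: 1; 5–6: 1; 2–6: 1; 2–1: 1; 6–1: 1.
All other pairs contribute 0.
Summing the contributions gives betweenness(4) = 9.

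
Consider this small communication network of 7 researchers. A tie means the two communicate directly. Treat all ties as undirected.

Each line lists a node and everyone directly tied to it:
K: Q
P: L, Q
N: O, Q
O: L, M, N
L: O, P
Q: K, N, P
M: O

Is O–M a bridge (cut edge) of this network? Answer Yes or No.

Without the O–M edge there is no alternate route between O and M, so the network disconnects. It is a bridge.

Yes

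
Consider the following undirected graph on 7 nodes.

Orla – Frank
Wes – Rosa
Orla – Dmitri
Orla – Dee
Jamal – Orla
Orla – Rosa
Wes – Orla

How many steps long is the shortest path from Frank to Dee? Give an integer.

One shortest route is Frank – Orla – Dee, which uses 2 edges, and Frank and Dee are not directly tied, so nothing shorter exists. So d(Frank,Dee) = 2.

2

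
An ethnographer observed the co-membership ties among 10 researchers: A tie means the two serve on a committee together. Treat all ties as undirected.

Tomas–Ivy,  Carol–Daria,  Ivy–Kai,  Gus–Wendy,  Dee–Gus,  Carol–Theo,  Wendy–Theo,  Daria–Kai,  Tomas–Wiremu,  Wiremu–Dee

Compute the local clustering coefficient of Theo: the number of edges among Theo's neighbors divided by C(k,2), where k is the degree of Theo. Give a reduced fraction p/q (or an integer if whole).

0

Theo's neighbors: Carol and Wendy (k = 2).
Possible neighbor pairs: C(2,2) = 1. Edges among them: none → e = 0.
Clustering(Theo) = 0/1.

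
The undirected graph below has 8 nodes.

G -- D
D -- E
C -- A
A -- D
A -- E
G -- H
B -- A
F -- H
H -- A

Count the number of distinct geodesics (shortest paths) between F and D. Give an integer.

The shortest distance is 3. The length-3 paths are: F–H–A–D; F–H–G–D.
That gives 2 distinct shortest paths.

2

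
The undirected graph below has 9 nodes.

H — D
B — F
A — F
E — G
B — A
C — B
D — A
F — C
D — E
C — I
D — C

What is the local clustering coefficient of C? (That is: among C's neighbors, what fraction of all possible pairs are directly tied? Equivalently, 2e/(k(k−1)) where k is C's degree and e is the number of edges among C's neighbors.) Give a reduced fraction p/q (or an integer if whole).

C's neighbors: B, D, F, and I (k = 4).
Possible neighbor pairs: C(4,2) = 6. Edges among them: B–F → e = 1.
Clustering(C) = 1/6.

1/6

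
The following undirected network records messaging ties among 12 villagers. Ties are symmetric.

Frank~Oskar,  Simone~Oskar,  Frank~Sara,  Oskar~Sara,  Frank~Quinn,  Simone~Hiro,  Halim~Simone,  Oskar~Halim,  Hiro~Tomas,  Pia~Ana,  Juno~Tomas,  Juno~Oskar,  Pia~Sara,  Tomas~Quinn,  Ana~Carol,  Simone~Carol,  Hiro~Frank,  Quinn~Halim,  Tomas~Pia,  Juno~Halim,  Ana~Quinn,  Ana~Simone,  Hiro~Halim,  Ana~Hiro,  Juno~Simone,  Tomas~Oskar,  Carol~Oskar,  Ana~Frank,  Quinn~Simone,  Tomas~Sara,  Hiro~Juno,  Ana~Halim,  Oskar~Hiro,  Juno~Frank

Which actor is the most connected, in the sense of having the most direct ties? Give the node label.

Degrees — Ana:7, Carol:3, Frank:6, Halim:6, Hiro:7, Juno:6, Oskar:8, Pia:3, Quinn:5, Sara:4, Simone:7, Tomas:6.
The maximum is 8, attained only by Oskar.

Oskar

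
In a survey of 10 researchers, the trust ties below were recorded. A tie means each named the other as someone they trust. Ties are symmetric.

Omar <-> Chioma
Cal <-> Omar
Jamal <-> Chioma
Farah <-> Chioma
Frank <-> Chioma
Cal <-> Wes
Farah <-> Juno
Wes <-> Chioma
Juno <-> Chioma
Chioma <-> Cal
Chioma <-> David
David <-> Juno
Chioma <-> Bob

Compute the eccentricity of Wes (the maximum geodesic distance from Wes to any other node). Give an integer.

2

Distances from Wes: Bob:2, Cal:1, Chioma:1, David:2, Farah:2, Frank:2, Jamal:2, Juno:2, Omar:2.
The largest is 2 (to Frank, Omar, Bob, Juno, David, Jamal, and Farah), so the eccentricity of Wes is 2.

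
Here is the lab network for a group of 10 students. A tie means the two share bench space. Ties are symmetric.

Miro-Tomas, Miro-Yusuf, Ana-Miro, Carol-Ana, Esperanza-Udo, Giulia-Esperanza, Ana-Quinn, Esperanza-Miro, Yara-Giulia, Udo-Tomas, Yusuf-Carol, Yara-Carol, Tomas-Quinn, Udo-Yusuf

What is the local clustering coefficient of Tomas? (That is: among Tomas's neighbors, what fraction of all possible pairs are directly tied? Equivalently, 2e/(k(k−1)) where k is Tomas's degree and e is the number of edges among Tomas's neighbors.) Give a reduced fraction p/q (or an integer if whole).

0

Tomas's neighbors: Miro, Quinn, and Udo (k = 3).
Possible neighbor pairs: C(3,2) = 3. Edges among them: none → e = 0.
Clustering(Tomas) = 0/3 = 0.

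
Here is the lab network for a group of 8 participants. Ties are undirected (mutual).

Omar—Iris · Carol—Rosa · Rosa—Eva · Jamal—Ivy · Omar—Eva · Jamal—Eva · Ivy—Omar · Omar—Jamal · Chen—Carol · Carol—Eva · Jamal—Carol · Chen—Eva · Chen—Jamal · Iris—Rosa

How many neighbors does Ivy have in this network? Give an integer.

Ivy is directly tied to Jamal and Omar. That is 2 neighbors, so the degree of Ivy is 2.

2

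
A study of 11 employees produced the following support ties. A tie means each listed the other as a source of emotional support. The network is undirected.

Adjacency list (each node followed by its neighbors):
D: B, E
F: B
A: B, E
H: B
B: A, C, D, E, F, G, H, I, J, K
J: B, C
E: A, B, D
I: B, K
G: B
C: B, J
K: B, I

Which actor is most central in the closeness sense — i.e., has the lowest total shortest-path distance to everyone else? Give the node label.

Farness (sum of distances to all others) for each node — A:18, B:10, C:18, D:18, E:17, F:19, G:19, H:19, I:18, J:18, K:18.
The smallest farness is 10, for B, so B has the highest closeness.

B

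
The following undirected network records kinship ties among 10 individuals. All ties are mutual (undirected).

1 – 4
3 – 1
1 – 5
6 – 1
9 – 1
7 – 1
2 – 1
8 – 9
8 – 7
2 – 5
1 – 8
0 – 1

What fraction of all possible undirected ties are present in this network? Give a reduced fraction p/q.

4/15

There are 12 edges and 10 nodes, so the maximum possible is C(10,2) = 45.
Density = 12/45 = 4/15.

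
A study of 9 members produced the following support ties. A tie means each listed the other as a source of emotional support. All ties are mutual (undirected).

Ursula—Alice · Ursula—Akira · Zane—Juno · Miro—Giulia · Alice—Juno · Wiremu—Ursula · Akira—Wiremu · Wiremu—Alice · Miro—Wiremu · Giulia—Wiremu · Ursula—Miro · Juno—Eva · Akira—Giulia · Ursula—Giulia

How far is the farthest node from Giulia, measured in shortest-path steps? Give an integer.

4

Distances from Giulia: Akira:1, Alice:2, Eva:4, Juno:3, Miro:1, Ursula:1, Wiremu:1, Zane:4.
The largest is 4 (to Eva and Zane), so the eccentricity of Giulia is 4.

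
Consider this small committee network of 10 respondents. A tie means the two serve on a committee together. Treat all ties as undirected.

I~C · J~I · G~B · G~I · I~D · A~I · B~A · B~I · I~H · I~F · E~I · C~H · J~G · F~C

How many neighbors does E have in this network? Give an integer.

E is directly tied to I. That is 1 neighbor, so the degree of E is 1.

1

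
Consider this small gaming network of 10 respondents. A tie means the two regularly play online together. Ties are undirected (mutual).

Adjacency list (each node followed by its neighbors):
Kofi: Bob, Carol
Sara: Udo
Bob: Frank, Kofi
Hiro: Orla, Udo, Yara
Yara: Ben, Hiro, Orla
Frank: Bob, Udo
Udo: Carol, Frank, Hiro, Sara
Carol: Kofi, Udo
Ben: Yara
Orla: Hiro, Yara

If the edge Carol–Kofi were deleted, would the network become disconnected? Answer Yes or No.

No

Even without that edge, Carol still reaches Kofi via Carol – Udo – Frank – Bob – Kofi, so the network stays connected. Not a bridge.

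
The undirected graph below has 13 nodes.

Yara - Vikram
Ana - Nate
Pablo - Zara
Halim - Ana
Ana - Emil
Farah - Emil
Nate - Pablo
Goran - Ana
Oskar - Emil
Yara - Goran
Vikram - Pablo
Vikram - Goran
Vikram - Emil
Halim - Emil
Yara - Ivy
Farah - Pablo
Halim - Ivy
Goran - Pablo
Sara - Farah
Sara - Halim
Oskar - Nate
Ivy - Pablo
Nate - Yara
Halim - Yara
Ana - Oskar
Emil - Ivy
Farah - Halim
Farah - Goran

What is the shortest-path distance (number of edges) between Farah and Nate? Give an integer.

One shortest route is Farah – Pablo – Nate, which uses 2 edges, and Farah and Nate are not directly tied, so nothing shorter exists. So d(Farah,Nate) = 2.

2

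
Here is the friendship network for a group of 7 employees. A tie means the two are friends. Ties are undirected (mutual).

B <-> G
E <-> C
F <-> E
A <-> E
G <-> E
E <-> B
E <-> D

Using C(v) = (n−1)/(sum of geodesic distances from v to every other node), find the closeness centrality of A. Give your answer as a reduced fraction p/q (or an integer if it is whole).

Distances from A: B:2, C:2, D:2, E:1, F:2, G:2. Sum = 11.
n = 7, so closeness = 6/11.

6/11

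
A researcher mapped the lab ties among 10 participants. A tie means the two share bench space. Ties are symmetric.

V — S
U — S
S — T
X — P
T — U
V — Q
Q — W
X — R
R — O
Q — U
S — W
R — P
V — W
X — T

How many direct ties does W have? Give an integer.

W is directly tied to Q, S, and V. That is 3 neighbors, so the degree of W is 3.

3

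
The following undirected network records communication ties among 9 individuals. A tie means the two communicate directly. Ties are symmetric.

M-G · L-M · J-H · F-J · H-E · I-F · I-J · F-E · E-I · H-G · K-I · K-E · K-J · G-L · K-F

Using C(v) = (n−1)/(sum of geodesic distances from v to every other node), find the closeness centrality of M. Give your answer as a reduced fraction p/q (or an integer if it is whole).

4/11

Distances from M: E:3, F:4, G:1, H:2, I:4, J:3, K:4, L:1. Sum = 22.
n = 9, so closeness = 8/22 = 4/11.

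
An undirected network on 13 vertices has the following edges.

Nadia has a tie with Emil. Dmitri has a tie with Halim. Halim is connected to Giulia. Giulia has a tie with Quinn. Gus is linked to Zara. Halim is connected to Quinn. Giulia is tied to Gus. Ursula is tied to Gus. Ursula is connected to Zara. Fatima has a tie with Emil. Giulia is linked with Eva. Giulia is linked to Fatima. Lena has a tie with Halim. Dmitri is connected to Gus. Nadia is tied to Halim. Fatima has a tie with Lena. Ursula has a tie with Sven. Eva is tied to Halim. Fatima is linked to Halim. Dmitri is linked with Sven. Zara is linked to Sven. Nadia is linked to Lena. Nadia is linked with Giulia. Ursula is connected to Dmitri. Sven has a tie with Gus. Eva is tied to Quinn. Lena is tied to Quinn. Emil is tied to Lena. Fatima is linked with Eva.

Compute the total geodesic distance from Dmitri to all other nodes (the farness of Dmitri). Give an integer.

Distances from Dmitri: Emil:3, Eva:2, Fatima:2, Giulia:2, Gus:1, Halim:1, Lena:2, Nadia:2, Quinn:2, Sven:1, Ursula:1, Zara:2.
Sum = 3 + 2 + 2 + 2 + 1 + 1 + 2 + 2 + 2 + 1 + 1 + 2 = 21.

21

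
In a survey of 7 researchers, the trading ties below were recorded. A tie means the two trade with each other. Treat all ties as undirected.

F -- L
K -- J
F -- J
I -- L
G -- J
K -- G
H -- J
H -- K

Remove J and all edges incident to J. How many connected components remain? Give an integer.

Without J, the remaining ties split the others into: {F, I, L}; {G, H, K}.
That's 2 separate components.

2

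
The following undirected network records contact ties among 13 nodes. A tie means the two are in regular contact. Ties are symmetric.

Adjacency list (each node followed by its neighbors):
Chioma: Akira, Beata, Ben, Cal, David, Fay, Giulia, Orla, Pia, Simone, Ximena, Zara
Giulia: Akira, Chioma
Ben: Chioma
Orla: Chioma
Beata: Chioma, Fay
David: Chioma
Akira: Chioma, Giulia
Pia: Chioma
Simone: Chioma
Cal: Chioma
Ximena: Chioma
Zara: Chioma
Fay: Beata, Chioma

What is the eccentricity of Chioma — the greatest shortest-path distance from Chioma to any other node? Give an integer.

Distances from Chioma: Akira:1, Beata:1, Ben:1, Cal:1, David:1, Fay:1, Giulia:1, Orla:1, Pia:1, Simone:1, Ximena:1, Zara:1.
The largest is 1 (to Beata, Giulia, David, Pia, Fay, Simone, Ben, Cal, Orla, Zara, Ximena, and Akira), so the eccentricity of Chioma is 1.

1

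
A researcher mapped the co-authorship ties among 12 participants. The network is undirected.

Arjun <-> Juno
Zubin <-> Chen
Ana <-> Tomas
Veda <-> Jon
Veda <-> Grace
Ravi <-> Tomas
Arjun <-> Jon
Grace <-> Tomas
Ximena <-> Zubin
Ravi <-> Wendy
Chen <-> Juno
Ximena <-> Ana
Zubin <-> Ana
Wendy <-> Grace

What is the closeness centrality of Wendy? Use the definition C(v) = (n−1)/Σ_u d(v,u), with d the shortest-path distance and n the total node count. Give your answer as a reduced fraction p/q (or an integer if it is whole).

11/34

Distances from Wendy: Ana:3, Arjun:4, Chen:5, Grace:1, Jon:3, Juno:5, Ravi:1, Tomas:2, Veda:2, Ximena:4, Zubin:4. Sum = 34.
n = 12, so closeness = 11/34.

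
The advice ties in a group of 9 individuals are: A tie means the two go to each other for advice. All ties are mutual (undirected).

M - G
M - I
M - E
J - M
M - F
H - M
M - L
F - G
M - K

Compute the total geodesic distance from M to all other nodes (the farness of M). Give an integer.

8

Distances from M: E:1, F:1, G:1, H:1, I:1, J:1, K:1, L:1.
Sum = 1 + 1 + 1 + 1 + 1 + 1 + 1 + 1 = 8.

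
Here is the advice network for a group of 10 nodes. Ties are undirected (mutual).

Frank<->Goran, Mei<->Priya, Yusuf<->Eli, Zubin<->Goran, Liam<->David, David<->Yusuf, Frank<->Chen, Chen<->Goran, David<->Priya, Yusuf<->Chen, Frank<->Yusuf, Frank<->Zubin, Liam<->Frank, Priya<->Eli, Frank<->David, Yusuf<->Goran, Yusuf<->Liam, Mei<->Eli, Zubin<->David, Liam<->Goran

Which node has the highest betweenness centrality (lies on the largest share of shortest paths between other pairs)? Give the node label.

Unnormalized betweenness of each node: Chen:0, David:122/15, Eli:151/30, Frank:91/30, Goran:7/4, Liam:9/20, Mei:0, Priya:15/4, Yusuf:52/5, Zubin:9/20.
Yusuf has the largest value, 52/5, making it the main broker — the node through which the most shortest paths run.

Yusuf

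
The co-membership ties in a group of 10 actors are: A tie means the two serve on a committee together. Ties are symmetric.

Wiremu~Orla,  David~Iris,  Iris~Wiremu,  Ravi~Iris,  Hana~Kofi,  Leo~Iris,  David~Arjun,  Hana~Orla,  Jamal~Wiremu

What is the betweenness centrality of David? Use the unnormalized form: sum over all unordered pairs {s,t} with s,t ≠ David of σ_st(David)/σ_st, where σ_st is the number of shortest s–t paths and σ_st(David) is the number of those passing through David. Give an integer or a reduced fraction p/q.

8

Pairs whose geodesics pass through David — Iris–Arjun: 1; Ravi–Arjun: 1; Arjun–Leo: 1; Arjun–Wiremu: 1; Arjun–Hana: 1; Arjun–Orla: 1; Arjun–Kofi: 1; Arjun–Jamal: 1.
All other pairs contribute 0.
Summing the contributions gives betweenness(David) = 8.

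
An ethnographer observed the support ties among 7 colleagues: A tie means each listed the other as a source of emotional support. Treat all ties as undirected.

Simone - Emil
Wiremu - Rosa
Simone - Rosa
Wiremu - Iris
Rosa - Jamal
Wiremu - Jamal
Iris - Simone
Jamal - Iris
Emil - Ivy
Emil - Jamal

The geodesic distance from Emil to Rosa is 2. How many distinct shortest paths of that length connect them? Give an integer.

2

The shortest distance is 2. The length-2 paths are: Emil–Jamal–Rosa; Emil–Simone–Rosa.
That gives 2 distinct shortest paths.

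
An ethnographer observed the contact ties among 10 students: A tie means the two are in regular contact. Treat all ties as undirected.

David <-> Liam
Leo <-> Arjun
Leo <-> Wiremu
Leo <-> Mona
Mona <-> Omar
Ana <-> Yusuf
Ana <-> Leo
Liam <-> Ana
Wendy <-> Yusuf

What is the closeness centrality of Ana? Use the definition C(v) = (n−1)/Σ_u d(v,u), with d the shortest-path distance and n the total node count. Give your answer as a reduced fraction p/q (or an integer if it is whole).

Distances from Ana: Arjun:2, David:2, Leo:1, Liam:1, Mona:2, Omar:3, Wendy:2, Wiremu:2, Yusuf:1. Sum = 16.
n = 10, so closeness = 9/16.

9/16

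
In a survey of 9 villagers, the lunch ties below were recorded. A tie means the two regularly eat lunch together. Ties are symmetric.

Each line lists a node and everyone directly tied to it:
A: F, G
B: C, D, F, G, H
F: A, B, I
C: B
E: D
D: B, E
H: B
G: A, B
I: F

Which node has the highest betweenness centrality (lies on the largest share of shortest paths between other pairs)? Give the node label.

B

Unnormalized betweenness of each node: A:1, B:22, C:0, D:7, E:0, F:19/2, G:5/2, H:0, I:0.
B has the largest value, 22, making it the main broker — the node through which the most shortest paths run.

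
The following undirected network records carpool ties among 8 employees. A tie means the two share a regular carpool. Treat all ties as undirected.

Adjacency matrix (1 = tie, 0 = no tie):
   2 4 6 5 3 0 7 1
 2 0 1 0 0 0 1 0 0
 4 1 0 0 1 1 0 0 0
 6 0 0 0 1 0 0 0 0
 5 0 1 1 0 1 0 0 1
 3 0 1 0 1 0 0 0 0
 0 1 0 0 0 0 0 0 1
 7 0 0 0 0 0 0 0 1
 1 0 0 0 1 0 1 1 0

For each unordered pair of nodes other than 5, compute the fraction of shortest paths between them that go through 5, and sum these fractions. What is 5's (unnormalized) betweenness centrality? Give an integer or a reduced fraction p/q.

21/2

Pairs whose geodesics pass through 5 — 2–6: 1; 4–6: 1; 4–7: 1; 4–1: 1; 6–3: 1; 6–0: 1; 6–7: 1; 6–1: 1; 3–0: 1/2; 3–7: 1; 3–1: 1.
All other pairs contribute 0.
Summing the contributions gives betweenness(5) = 21/2.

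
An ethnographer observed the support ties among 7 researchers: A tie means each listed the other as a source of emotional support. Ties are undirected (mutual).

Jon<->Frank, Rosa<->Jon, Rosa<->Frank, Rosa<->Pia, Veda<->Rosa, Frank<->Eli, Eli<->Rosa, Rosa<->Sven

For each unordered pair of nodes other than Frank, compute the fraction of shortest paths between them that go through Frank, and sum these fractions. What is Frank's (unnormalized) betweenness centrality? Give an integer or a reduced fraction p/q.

1/2

Pairs whose geodesics pass through Frank — Eli–Jon: 1/2.
All other pairs contribute 0.
Summing the contributions gives betweenness(Frank) = 1/2.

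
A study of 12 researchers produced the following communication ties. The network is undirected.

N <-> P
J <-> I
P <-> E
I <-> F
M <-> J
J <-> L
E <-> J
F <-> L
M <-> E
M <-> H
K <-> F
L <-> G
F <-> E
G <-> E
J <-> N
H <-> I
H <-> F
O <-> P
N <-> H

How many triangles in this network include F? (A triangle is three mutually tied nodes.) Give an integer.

1

F's neighbors: E, H, I, K, and L.
Neighbor pairs that are themselves tied: F–H–I. Each forms one triangle with F, for 1 in total.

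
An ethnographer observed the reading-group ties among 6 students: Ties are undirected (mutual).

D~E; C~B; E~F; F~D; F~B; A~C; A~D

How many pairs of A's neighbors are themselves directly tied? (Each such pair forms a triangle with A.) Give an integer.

0

A's neighbors are C and D, but none of them are tied to each other, so no triangle contains A.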